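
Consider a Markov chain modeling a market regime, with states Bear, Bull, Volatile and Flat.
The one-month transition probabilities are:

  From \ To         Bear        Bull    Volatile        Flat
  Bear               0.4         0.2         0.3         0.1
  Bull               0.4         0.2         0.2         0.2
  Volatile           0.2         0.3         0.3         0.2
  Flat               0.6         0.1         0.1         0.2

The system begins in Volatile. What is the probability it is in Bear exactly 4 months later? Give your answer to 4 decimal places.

0.3838

Propagate the distribution vector 4 months from Volatile.
After 0 months: (0.0000, 0.0000, 1.0000, 0.0000)
After 1 month: (0.2000, 0.3000, 0.3000, 0.2000)
After 2 months: (0.3800, 0.2100, 0.2300, 0.1800)
After 3 months: (0.3900, 0.2050, 0.2430, 0.1620)
After 4 months: (0.3838, 0.2081, 0.2471, 0.1610)
P(in Bear after 4 months) = 0.3838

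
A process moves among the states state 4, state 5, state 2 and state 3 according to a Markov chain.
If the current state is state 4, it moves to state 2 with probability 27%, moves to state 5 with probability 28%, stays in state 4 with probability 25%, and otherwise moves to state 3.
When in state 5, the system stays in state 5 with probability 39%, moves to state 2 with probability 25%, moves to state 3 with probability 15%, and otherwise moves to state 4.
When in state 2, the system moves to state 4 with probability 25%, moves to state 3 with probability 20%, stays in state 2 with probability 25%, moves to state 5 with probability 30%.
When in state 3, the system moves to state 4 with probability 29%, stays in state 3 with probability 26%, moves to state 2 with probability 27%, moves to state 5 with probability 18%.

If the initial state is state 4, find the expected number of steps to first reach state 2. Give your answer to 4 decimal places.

3.7857

Let t(s) be the expected number of steps to first reach state 2 from state s, with t(state 2) = 0. Conditioning on the first step:
t(state 4) = 1 + 0.25·t(state 4) + 0.28·t(state 5) + 0.2·t(state 3)
t(state 5) = 1 + 0.21·t(state 4) + 0.39·t(state 5) + 0.15·t(state 3)
t(state 3) = 1 + 0.29·t(state 4) + 0.18·t(state 5) + 0.26·t(state 3)
Solving: t(state 4) = 3.7857, t(state 5) = 3.8713, t(state 3) = 3.7766.
Expected steps from state 4 to state 2: 3.7857.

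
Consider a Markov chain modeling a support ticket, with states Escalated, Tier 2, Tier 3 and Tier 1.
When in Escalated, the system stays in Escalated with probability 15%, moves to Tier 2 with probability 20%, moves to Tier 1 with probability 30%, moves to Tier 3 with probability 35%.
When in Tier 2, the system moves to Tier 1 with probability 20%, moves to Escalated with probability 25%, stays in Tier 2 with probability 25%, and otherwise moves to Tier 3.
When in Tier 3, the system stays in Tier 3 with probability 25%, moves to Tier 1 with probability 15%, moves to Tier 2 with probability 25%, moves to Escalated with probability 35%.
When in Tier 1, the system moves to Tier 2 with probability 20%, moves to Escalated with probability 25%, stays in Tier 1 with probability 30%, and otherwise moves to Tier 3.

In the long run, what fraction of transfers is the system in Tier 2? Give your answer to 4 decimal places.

0.2256

Let the stationary distribution be π with π = πP and π_1 + π_2 + π_3 + π_4 = 1.
π_1 = 0.15·π_1 + 0.25·π_2 + 0.35·π_3 + 0.25·π_4
π_2 = 0.2·π_1 + 0.25·π_2 + 0.25·π_3 + 0.2·π_4
π_3 = 0.35·π_1 + 0.3·π_2 + 0.25·π_3 + 0.25·π_4
Solving with the normalization constraint gives π = (0.2533, 0.2256, 0.2866, 0.2344).
So the stationary probability of Tier 2 is 0.2256.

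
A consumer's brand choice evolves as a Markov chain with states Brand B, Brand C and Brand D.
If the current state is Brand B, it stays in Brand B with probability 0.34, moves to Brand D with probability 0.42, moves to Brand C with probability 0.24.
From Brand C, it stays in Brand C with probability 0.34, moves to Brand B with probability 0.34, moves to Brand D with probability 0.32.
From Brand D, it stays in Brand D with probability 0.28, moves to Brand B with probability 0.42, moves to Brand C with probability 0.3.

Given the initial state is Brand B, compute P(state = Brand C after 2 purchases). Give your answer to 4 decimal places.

0.2892

Sum over the intermediate state after 1 purchase:
P = P(Brand B→Brand B)·P(Brand B→Brand C) + P(Brand B→Brand C)·P(Brand C→Brand C) + P(Brand B→Brand D)·P(Brand D→Brand C)
  = 0.34×0.24 + 0.24×0.34 + 0.42×0.3
  = 0.0816 + 0.0816 + 0.1260 = 0.2892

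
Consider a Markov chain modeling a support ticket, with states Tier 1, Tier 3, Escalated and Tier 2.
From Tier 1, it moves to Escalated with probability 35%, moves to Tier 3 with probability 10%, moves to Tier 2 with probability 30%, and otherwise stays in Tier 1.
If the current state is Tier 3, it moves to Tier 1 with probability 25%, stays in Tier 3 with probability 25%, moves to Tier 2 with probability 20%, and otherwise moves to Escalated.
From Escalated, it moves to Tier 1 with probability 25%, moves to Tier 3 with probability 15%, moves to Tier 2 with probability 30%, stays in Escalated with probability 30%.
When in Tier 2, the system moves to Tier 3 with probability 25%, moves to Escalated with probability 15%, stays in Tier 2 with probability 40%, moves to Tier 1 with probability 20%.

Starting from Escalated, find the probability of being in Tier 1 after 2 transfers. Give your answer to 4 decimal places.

Propagate the distribution vector 2 transfers from Escalated.
After 0 transfers: (0.0000, 0.0000, 1.0000, 0.0000)
After 1 transfer: (0.2500, 0.1500, 0.3000, 0.3000)
After 2 transfers: (0.2350, 0.1825, 0.2675, 0.3150)
P(in Tier 1 after 2 transfers) = 0.2350

0.2350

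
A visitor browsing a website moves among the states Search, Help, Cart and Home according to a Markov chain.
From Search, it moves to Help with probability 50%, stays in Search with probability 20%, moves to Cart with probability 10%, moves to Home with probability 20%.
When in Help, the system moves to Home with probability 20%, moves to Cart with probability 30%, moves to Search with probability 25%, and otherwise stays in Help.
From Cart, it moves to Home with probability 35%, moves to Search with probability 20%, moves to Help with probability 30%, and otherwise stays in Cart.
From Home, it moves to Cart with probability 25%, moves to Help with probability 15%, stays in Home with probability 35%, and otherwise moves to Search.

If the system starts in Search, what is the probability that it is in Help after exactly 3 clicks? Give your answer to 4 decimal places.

Propagate the distribution vector 3 clicks from Search.
After 0 clicks: (1.0000, 0.0000, 0.0000, 0.0000)
After 1 click: (0.2000, 0.5000, 0.1000, 0.2000)
After 2 clicks: (0.2350, 0.2850, 0.2350, 0.2450)
After 3 clicks: (0.2265, 0.2960, 0.2055, 0.2720)
P(in Help after 3 clicks) = 0.2960

0.2960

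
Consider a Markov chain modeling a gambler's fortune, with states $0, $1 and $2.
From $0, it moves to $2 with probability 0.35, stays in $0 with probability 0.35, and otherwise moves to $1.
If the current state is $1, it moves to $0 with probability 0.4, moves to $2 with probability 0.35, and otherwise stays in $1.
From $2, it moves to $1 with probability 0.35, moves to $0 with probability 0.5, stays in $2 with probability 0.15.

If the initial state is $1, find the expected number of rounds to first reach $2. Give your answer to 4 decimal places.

2.8571

Let t(s) be the expected number of rounds to first reach $2 from state s, with t($2) = 0. Conditioning on the first round:
t($0) = 1 + 0.35·t($0) + 0.3·t($1)
t($1) = 1 + 0.4·t($0) + 0.25·t($1)
Solving: t($0) = 2.8571, t($1) = 2.8571.
Expected rounds from $1 to $2: 2.8571.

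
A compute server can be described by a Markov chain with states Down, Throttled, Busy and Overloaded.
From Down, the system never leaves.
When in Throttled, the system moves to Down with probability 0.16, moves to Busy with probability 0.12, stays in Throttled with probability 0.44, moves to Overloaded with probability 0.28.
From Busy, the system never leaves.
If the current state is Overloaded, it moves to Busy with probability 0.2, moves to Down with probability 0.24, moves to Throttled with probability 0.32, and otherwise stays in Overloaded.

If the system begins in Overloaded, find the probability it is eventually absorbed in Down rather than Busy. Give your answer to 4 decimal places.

Let h(s) be the probability of absorption at Down starting from transient state s. Then h(Down) = 1 and h(Busy) = 0. By first-step analysis:
h(Throttled) = 0.16·1 + 0.44·h(Throttled) + 0.12·0 + 0.28·h(Overloaded)
h(Overloaded) = 0.24·1 + 0.32·h(Throttled) + 0.2·0 + 0.24·h(Overloaded)
Solving: h(Throttled) = 0.5619, h(Overloaded) = 0.5524.
Starting from Overloaded, the probability is 0.5524.

0.5524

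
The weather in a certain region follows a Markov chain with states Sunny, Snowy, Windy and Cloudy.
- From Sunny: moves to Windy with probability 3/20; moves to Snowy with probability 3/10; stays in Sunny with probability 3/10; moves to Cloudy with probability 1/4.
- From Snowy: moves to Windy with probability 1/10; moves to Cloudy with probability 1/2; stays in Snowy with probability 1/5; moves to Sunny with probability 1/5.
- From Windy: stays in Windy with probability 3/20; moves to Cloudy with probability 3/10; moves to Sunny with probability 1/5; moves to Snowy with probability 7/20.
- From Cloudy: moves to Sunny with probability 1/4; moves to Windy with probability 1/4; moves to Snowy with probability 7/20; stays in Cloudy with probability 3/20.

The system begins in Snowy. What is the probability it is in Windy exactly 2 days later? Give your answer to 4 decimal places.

Propagate the distribution vector 2 days from Snowy.
After 0 days: (0.0000, 1.0000, 0.0000, 0.0000)
After 1 day: (0.2000, 0.2000, 0.1000, 0.5000)
After 2 days: (0.2450, 0.3100, 0.1900, 0.2550)
P(in Windy after 2 days) = 0.1900

0.1900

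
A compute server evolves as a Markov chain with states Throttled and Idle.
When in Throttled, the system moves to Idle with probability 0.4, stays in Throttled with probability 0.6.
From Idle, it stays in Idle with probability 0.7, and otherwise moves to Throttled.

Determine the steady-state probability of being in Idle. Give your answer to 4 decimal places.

0.5714

Let the stationary distribution be π with π = πP and π_1 + π_2 = 1.
π_1 = 0.6·π_1 + 0.3·π_2
Solving with the normalization constraint gives π = (0.4286, 0.5714).
So the stationary probability of Idle is 0.5714.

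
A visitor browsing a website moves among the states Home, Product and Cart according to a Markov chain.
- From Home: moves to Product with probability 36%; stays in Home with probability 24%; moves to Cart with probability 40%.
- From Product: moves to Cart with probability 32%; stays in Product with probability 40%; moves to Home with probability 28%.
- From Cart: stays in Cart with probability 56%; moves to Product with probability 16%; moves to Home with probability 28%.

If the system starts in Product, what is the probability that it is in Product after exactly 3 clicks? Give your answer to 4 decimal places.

Propagate the distribution vector 3 clicks from Product.
After 0 clicks: (0.0000, 1.0000, 0.0000)
After 1 click: (0.2800, 0.4000, 0.3200)
After 2 clicks: (0.2688, 0.3120, 0.4192)
After 3 clicks: (0.2692, 0.2886, 0.4421)
P(in Product after 3 clicks) = 0.2886

0.2886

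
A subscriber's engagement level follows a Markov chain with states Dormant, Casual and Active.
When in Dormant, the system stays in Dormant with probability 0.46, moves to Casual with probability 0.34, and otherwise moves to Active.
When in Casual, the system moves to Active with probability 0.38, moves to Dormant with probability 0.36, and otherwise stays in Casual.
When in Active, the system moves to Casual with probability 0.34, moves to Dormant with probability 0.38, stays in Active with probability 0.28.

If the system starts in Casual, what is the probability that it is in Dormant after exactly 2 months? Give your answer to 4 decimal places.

Sum over the intermediate state after 1 month:
P = P(Casual→Dormant)·P(Dormant→Dormant) + P(Casual→Casual)·P(Casual→Dormant) + P(Casual→Active)·P(Active→Dormant)
  = 0.36×0.46 + 0.26×0.36 + 0.38×0.38
  = 0.1656 + 0.0936 + 0.1444 = 0.4036

0.4036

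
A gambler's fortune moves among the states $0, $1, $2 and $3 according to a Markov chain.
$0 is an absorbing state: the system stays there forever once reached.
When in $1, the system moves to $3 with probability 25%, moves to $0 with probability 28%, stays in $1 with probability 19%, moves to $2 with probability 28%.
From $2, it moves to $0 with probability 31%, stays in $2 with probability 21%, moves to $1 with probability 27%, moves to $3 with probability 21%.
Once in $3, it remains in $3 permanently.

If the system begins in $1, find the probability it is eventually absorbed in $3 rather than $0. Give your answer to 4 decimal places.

Let h(s) be the probability of absorption at $3 starting from transient state s. Then h($3) = 1 and h($0) = 0. By first-step analysis:
h($1) = 0.28·0 + 0.19·h($1) + 0.28·h($2) + 0.25·1
h($2) = 0.31·0 + 0.27·h($1) + 0.21·h($2) + 0.21·1
Solving: h($1) = 0.4542, h($2) = 0.4211.
Starting from $1, the probability is 0.4542.

0.4542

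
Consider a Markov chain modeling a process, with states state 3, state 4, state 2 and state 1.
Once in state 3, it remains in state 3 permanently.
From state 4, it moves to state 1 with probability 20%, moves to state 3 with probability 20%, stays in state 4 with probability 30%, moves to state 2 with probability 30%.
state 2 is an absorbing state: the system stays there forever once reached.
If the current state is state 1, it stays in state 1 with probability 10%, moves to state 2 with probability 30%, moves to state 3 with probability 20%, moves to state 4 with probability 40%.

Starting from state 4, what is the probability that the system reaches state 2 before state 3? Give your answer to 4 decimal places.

Let h(s) be the probability of absorption at state 2 starting from transient state s. Then h(state 2) = 1 and h(state 3) = 0. By first-step analysis:
h(state 4) = 0.2·0 + 0.3·h(state 4) + 0.3·1 + 0.2·h(state 1)
h(state 1) = 0.2·0 + 0.4·h(state 4) + 0.3·1 + 0.1·h(state 1)
Solving: h(state 4) = 0.6000, h(state 1) = 0.6000.
Starting from state 4, the probability is 0.6000.

0.6000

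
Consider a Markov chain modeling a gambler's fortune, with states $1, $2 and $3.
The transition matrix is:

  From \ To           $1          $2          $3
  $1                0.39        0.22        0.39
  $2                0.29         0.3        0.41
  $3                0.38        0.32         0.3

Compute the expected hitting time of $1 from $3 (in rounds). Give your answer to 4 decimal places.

Let t(s) be the expected number of rounds to first reach $1 from state s, with t($1) = 0. Conditioning on the first round:
t($2) = 1 + 0.3·t($2) + 0.41·t($3)
t($3) = 1 + 0.32·t($2) + 0.3·t($3)
Solving: t($2) = 3.0936, t($3) = 2.8428.
Expected rounds from $3 to $1: 2.8428.

2.8428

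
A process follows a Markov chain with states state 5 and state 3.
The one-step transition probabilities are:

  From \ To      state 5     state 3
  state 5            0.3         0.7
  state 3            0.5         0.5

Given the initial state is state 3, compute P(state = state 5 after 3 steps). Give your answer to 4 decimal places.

Propagate the distribution vector 3 steps from state 3.
After 0 steps: (0.0000, 1.0000)
After 1 step: (0.5000, 0.5000)
After 2 steps: (0.4000, 0.6000)
After 3 steps: (0.4200, 0.5800)
P(in state 5 after 3 steps) = 0.4200

0.4200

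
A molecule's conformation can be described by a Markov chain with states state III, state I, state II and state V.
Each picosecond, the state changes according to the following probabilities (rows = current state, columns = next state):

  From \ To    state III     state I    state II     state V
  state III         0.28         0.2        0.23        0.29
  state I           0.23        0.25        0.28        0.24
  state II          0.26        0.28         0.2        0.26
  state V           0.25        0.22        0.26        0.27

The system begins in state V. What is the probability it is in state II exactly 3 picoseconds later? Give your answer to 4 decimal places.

0.2426

Propagate the distribution vector 3 picoseconds from state V.
After 0 picoseconds: (0.0000, 0.0000, 0.0000, 1.0000)
After 1 picosecond: (0.2500, 0.2200, 0.2600, 0.2700)
After 2 picoseconds: (0.2557, 0.2372, 0.2413, 0.2658)
After 3 picoseconds: (0.2553, 0.2365, 0.2426, 0.2656)
P(in state II after 3 picoseconds) = 0.2426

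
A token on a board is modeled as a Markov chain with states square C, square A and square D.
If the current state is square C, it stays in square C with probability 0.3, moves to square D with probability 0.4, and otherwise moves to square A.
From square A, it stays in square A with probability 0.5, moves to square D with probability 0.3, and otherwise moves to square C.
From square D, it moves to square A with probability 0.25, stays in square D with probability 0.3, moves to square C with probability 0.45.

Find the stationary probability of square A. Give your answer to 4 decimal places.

0.3543

Let the stationary distribution be π with π = πP and π_1 + π_2 + π_3 = 1.
π_1 = 0.3·π_1 + 0.2·π_2 + 0.45·π_3
π_2 = 0.3·π_1 + 0.5·π_2 + 0.25·π_3
Solving with the normalization constraint gives π = (0.3143, 0.3543, 0.3314).
So the stationary probability of square A is 0.3543.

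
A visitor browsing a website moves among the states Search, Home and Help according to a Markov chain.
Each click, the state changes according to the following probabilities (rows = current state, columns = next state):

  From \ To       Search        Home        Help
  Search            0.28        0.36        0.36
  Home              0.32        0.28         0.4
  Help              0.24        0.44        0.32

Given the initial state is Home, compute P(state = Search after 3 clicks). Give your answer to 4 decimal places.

Propagate the distribution vector 3 clicks from Home.
After 0 clicks: (0.0000, 1.0000, 0.0000)
After 1 click: (0.3200, 0.2800, 0.4000)
After 2 clicks: (0.2752, 0.3696, 0.3552)
After 3 clicks: (0.2806, 0.3588, 0.3606)
P(in Search after 3 clicks) = 0.2806

0.2806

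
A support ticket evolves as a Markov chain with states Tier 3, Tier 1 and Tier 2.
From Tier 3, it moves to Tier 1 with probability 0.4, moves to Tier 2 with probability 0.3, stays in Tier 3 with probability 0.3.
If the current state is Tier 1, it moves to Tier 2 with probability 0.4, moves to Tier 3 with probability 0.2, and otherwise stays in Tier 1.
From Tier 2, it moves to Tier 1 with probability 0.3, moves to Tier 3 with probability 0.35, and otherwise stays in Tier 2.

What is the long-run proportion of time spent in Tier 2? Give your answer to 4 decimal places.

0.3542

Let the stationary distribution be π with π = πP and π_1 + π_2 + π_3 = 1.
π_1 = 0.3·π_1 + 0.2·π_2 + 0.35·π_3
π_2 = 0.4·π_1 + 0.4·π_2 + 0.3·π_3
Solving with the normalization constraint gives π = (0.2813, 0.3646, 0.3542).
So the stationary probability of Tier 2 is 0.3542.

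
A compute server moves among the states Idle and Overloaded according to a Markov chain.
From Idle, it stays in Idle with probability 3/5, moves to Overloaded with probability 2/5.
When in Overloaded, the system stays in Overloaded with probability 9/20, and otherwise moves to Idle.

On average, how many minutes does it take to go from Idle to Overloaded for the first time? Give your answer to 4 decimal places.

Let t(s) be the expected number of minutes to first reach Overloaded from state s, with t(Overloaded) = 0. Conditioning on the first minute:
t(Idle) = 1 + 0.6·t(Idle)
Solving: t(Idle) = 2.5000.
Expected minutes from Idle to Overloaded: 2.5000.

2.5000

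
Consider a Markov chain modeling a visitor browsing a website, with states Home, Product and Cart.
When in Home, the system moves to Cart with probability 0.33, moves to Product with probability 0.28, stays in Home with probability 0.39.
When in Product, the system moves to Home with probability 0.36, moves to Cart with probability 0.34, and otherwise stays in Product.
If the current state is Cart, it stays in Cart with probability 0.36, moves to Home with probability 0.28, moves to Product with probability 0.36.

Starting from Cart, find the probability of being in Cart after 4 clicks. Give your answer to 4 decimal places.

0.3434

Propagate the distribution vector 4 clicks from Cart.
After 0 clicks: (0.0000, 0.0000, 1.0000)
After 1 click: (0.2800, 0.3600, 0.3600)
After 2 clicks: (0.3396, 0.3160, 0.3444)
After 3 clicks: (0.3426, 0.3139, 0.3435)
After 4 clicks: (0.3428, 0.3138, 0.3434)
P(in Cart after 4 clicks) = 0.3434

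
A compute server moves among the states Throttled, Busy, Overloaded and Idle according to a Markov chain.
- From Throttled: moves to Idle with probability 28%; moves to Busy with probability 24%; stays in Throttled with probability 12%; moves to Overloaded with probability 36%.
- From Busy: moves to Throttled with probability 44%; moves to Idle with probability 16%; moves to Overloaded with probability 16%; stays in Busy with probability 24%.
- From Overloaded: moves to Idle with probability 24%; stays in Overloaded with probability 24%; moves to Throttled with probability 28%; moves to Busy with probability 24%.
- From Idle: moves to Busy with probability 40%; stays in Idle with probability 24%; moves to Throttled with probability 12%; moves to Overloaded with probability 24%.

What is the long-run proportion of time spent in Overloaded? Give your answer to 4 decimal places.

Let the stationary distribution be π with π = πP and π_1 + π_2 + π_3 + π_4 = 1.
π_1 = 0.12·π_1 + 0.44·π_2 + 0.28·π_3 + 0.12·π_4
π_2 = 0.24·π_1 + 0.24·π_2 + 0.24·π_3 + 0.4·π_4
π_3 = 0.36·π_1 + 0.16·π_2 + 0.24·π_3 + 0.24·π_4
Solving with the normalization constraint gives π = (0.2481, 0.2764, 0.2477, 0.2278).
So the stationary probability of Overloaded is 0.2477.

0.2477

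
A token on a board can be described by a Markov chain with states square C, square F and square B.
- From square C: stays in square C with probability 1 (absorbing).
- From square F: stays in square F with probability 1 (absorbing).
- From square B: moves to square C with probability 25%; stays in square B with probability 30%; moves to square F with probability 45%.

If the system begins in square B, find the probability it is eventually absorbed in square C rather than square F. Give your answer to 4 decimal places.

Let h(s) be the probability of absorption at square C starting from transient state s. Then h(square C) = 1 and h(square F) = 0. By first-step analysis:
h(square B) = 0.25·1 + 0.45·0 + 0.3·h(square B)
Solving: h(square B) = 0.3571.
Starting from square B, the probability is 0.3571.

0.3571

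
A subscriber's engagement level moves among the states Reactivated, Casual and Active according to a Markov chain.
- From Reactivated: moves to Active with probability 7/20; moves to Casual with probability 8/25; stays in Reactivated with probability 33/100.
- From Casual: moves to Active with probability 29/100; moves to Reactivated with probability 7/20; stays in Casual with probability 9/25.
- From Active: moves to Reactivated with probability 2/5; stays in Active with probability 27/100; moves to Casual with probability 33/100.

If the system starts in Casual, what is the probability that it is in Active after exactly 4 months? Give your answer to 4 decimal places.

0.3054

Propagate the distribution vector 4 months from Casual.
After 0 months: (0.0000, 1.0000, 0.0000)
After 1 month: (0.3500, 0.3600, 0.2900)
After 2 months: (0.3575, 0.3373, 0.3052)
After 3 months: (0.3581, 0.3365, 0.3053)
After 4 months: (0.3581, 0.3365, 0.3054)
P(in Active after 4 months) = 0.3054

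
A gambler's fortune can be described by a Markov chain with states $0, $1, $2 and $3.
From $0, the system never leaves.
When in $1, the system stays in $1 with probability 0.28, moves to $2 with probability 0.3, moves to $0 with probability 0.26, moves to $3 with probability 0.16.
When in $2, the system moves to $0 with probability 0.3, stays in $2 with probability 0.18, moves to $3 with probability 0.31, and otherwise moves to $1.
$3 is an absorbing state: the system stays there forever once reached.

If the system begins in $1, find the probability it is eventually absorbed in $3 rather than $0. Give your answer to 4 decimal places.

0.4251

Let h(s) be the probability of absorption at $3 starting from transient state s. Then h($3) = 1 and h($0) = 0. By first-step analysis:
h($1) = 0.26·0 + 0.28·h($1) + 0.3·h($2) + 0.16·1
h($2) = 0.3·0 + 0.21·h($1) + 0.18·h($2) + 0.31·1
Solving: h($1) = 0.4251, h($2) = 0.4869.
Starting from $1, the probability is 0.4251.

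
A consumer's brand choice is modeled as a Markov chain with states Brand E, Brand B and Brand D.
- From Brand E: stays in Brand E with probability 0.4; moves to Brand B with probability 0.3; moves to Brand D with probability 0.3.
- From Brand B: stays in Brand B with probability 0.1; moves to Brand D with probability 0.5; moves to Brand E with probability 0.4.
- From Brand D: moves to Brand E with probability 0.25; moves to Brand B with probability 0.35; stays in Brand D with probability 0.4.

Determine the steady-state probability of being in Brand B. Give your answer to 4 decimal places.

Let the stationary distribution be π with π = πP and π_1 + π_2 + π_3 = 1.
π_1 = 0.4·π_1 + 0.4·π_2 + 0.25·π_3
π_2 = 0.3·π_1 + 0.1·π_2 + 0.35·π_3
Solving with the normalization constraint gives π = (0.3411, 0.2664, 0.3925).
So the stationary probability of Brand B is 0.2664.

0.2664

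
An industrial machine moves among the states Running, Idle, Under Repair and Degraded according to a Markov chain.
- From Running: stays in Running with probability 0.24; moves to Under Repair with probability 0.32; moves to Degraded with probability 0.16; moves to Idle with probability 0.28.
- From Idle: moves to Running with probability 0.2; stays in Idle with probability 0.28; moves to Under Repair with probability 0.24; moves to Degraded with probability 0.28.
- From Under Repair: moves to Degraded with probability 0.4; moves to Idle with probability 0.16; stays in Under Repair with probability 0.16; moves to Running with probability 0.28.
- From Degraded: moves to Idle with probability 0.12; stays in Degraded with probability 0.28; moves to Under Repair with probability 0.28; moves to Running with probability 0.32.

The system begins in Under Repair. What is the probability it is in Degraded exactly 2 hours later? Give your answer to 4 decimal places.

Propagate the distribution vector 2 hours from Under Repair.
After 0 hours: (0.0000, 0.0000, 1.0000, 0.0000)
After 1 hour: (0.2800, 0.1600, 0.1600, 0.4000)
After 2 hours: (0.2720, 0.1968, 0.2656, 0.2656)
P(in Degraded after 2 hours) = 0.2656

0.2656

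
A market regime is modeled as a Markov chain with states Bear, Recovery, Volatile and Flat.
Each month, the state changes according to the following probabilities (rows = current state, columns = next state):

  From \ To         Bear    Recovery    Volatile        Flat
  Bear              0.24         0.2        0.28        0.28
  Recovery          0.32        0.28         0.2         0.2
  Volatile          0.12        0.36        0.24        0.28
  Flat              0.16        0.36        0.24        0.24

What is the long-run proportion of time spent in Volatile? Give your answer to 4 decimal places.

Let the stationary distribution be π with π = πP and π_1 + π_2 + π_3 + π_4 = 1.
π_1 = 0.24·π_1 + 0.32·π_2 + 0.12·π_3 + 0.16·π_4
π_2 = 0.2·π_1 + 0.28·π_2 + 0.36·π_3 + 0.36·π_4
π_3 = 0.28·π_1 + 0.2·π_2 + 0.24·π_3 + 0.24·π_4
Solving with the normalization constraint gives π = (0.2160, 0.3013, 0.2366, 0.2461).
So the stationary probability of Volatile is 0.2366.

0.2366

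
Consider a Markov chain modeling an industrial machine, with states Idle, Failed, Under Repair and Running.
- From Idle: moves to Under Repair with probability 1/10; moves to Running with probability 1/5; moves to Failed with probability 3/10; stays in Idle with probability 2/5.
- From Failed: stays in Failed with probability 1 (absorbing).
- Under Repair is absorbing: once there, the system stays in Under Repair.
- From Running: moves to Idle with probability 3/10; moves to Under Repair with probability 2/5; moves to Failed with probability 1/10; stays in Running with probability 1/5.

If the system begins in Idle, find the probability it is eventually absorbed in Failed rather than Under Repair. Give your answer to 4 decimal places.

0.6190

Let h(s) be the probability of absorption at Failed starting from transient state s. Then h(Failed) = 1 and h(Under Repair) = 0. By first-step analysis:
h(Idle) = 0.4·h(Idle) + 0.3·1 + 0.1·0 + 0.2·h(Running)
h(Running) = 0.3·h(Idle) + 0.1·1 + 0.4·0 + 0.2·h(Running)
Solving: h(Idle) = 0.6190, h(Running) = 0.3571.
Starting from Idle, the probability is 0.6190.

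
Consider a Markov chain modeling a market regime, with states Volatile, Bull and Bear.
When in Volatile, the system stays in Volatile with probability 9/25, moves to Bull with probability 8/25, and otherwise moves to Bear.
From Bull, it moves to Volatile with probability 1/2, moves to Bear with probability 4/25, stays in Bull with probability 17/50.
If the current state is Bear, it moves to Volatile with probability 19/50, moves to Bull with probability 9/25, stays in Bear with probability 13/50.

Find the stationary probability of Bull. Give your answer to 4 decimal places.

Let the stationary distribution be π with π = πP and π_1 + π_2 + π_3 = 1.
π_1 = 0.36·π_1 + 0.5·π_2 + 0.38·π_3
π_2 = 0.32·π_1 + 0.34·π_2 + 0.36·π_3
Solving with the normalization constraint gives π = (0.4122, 0.3368, 0.2511).
So the stationary probability of Bull is 0.3368.

0.3368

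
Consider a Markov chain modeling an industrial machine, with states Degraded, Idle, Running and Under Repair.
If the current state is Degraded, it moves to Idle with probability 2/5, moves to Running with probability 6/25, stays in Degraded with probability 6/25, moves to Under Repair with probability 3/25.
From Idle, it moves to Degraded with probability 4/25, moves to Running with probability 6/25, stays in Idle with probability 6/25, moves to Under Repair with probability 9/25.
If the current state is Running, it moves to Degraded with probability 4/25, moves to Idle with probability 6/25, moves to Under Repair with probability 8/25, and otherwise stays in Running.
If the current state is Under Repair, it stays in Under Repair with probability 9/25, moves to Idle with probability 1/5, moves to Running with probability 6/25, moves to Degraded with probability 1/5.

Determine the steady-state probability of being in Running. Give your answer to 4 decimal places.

Let the stationary distribution be π with π = πP and π_1 + π_2 + π_3 + π_4 = 1.
π_1 = 0.24·π_1 + 0.16·π_2 + 0.16·π_3 + 0.2·π_4
π_2 = 0.4·π_1 + 0.24·π_2 + 0.24·π_3 + 0.2·π_4
π_3 = 0.24·π_1 + 0.24·π_2 + 0.28·π_3 + 0.24·π_4
Solving with the normalization constraint gives π = (0.1872, 0.2577, 0.2500, 0.3051).
So the stationary probability of Running is 0.2500.

0.2500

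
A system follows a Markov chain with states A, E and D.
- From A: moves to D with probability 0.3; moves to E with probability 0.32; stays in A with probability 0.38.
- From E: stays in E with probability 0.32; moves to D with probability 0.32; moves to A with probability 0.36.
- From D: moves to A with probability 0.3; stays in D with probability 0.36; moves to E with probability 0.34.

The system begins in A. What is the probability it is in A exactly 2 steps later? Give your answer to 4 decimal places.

0.3496

Sum over the intermediate state after 1 step:
P = P(A→A)·P(A→A) + P(A→E)·P(E→A) + P(A→D)·P(D→A)
  = 0.38×0.38 + 0.32×0.36 + 0.3×0.3
  = 0.1444 + 0.1152 + 0.0900 = 0.3496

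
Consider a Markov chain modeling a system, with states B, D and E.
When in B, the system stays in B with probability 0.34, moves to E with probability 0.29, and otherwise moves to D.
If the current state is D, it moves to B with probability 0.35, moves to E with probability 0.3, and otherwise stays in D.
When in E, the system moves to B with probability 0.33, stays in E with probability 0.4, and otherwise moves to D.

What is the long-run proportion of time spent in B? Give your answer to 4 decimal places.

0.3400

Let the stationary distribution be π with π = πP and π_1 + π_2 + π_3 = 1.
π_1 = 0.34·π_1 + 0.35·π_2 + 0.33·π_3
π_2 = 0.37·π_1 + 0.35·π_2 + 0.27·π_3
Solving with the normalization constraint gives π = (0.3400, 0.3304, 0.3296).
So the stationary probability of B is 0.3400.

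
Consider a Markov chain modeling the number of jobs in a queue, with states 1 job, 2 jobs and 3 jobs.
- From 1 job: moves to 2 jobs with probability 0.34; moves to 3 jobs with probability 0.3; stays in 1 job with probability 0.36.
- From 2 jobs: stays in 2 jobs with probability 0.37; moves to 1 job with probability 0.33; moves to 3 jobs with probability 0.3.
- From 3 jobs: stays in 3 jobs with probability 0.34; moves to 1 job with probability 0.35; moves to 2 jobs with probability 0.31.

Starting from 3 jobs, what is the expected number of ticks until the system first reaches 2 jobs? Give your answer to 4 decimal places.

3.1191

Let t(s) be the expected number of ticks to first reach 2 jobs from state s, with t(2 jobs) = 0. Conditioning on the first tick:
t(1 job) = 1 + 0.36·t(1 job) + 0.3·t(3 jobs)
t(3 jobs) = 1 + 0.35·t(1 job) + 0.34·t(3 jobs)
Solving: t(1 job) = 3.0246, t(3 jobs) = 3.1191.
Expected ticks from 3 jobs to 2 jobs: 3.1191.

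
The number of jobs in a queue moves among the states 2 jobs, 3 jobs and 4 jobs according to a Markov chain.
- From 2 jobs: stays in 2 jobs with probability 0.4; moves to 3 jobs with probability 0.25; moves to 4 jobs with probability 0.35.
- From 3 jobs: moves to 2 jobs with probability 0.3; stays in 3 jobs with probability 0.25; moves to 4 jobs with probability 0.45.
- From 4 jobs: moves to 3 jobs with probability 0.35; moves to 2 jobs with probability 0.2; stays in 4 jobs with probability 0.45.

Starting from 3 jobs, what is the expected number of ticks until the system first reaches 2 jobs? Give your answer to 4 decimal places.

Let t(s) be the expected number of ticks to first reach 2 jobs from state s, with t(2 jobs) = 0. Conditioning on the first tick:
t(3 jobs) = 1 + 0.25·t(3 jobs) + 0.45·t(4 jobs)
t(4 jobs) = 1 + 0.35·t(3 jobs) + 0.45·t(4 jobs)
Solving: t(3 jobs) = 3.9216, t(4 jobs) = 4.3137.
Expected ticks from 3 jobs to 2 jobs: 3.9216.

3.9216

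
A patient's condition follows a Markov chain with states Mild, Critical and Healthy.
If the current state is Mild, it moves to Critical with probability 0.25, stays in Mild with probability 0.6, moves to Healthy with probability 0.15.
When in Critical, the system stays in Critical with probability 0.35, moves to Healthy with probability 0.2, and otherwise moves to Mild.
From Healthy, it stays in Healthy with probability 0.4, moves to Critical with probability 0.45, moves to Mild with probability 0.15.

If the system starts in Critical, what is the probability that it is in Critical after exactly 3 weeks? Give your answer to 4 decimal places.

0.3260

Propagate the distribution vector 3 weeks from Critical.
After 0 weeks: (0.0000, 1.0000, 0.0000)
After 1 week: (0.4500, 0.3500, 0.2000)
After 2 weeks: (0.4575, 0.3250, 0.2175)
After 3 weeks: (0.4534, 0.3260, 0.2206)
P(in Critical after 3 weeks) = 0.3260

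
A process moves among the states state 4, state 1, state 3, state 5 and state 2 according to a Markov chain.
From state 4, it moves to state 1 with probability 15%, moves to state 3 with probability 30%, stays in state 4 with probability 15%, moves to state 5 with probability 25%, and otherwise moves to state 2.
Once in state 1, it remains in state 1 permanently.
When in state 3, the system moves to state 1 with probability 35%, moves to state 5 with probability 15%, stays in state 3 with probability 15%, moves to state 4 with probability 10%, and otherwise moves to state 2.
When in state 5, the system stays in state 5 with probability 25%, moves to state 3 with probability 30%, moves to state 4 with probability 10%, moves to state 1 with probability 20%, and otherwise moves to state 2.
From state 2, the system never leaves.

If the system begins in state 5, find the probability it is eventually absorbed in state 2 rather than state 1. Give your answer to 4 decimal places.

0.4295

Let h(s) be the probability of absorption at state 2 starting from transient state s. Then h(state 2) = 1 and h(state 1) = 0. By first-step analysis:
h(state 4) = 0.15·h(state 4) + 0.15·0 + 0.3·h(state 3) + 0.25·h(state 5) + 0.15·1
h(state 3) = 0.1·h(state 4) + 0.35·0 + 0.15·h(state 3) + 0.15·h(state 5) + 0.25·1
h(state 5) = 0.1·h(state 4) + 0.2·0 + 0.3·h(state 3) + 0.25·h(state 5) + 0.15·1
Solving: h(state 4) = 0.4521, h(state 3) = 0.4231, h(state 5) = 0.4295.
Starting from state 5, the probability is 0.4295.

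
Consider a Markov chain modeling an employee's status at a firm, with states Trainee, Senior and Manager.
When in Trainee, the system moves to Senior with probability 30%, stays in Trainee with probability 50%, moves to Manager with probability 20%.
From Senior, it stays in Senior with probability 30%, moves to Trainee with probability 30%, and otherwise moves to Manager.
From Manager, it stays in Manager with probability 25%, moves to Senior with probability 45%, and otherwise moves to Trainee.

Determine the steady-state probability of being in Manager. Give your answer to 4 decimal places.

Let the stationary distribution be π with π = πP and π_1 + π_2 + π_3 = 1.
π_1 = 0.5·π_1 + 0.3·π_2 + 0.3·π_3
π_2 = 0.3·π_1 + 0.3·π_2 + 0.45·π_3
Solving with the normalization constraint gives π = (0.3750, 0.3424, 0.2826).
So the stationary probability of Manager is 0.2826.

0.2826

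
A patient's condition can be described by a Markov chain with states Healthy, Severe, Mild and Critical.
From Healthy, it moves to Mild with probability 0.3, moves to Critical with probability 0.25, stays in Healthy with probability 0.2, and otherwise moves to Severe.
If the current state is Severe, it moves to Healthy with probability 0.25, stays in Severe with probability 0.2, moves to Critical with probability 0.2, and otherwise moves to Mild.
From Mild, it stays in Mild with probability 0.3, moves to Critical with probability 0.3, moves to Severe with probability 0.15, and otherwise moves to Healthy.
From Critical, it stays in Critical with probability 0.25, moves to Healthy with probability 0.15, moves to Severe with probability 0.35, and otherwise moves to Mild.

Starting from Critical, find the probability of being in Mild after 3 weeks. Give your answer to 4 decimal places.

0.2994

Propagate the distribution vector 3 weeks from Critical.
After 0 weeks: (0.0000, 0.0000, 0.0000, 1.0000)
After 1 week: (0.1500, 0.3500, 0.2500, 0.2500)
After 2 weeks: (0.2175, 0.2325, 0.3050, 0.2450)
After 3 weeks: (0.2146, 0.2324, 0.2994, 0.2536)
P(in Mild after 3 weeks) = 0.2994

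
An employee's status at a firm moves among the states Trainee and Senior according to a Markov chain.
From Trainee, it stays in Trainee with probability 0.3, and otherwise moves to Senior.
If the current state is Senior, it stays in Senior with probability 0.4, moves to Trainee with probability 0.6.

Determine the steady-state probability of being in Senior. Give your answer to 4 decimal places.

Let the stationary distribution be π with π = πP and π_1 + π_2 = 1.
π_1 = 0.3·π_1 + 0.6·π_2
Solving with the normalization constraint gives π = (0.4615, 0.5385).
So the stationary probability of Senior is 0.5385.

0.5385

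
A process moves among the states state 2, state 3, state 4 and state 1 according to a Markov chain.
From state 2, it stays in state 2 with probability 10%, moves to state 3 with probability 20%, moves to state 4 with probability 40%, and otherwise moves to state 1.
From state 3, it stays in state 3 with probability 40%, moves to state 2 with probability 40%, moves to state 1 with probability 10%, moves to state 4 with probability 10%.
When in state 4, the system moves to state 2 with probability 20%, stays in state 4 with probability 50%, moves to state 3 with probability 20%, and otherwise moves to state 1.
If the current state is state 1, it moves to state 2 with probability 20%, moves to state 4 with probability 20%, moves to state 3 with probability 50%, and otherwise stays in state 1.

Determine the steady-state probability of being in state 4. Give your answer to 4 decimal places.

Let the stationary distribution be π with π = πP and π_1 + π_2 + π_3 + π_4 = 1.
π_1 = 0.1·π_1 + 0.4·π_2 + 0.2·π_3 + 0.2·π_4
π_2 = 0.2·π_1 + 0.4·π_2 + 0.2·π_3 + 0.5·π_4
π_3 = 0.4·π_1 + 0.1·π_2 + 0.5·π_3 + 0.2·π_4
Solving with the normalization constraint gives π = (0.2373, 0.3053, 0.3099, 0.1475).
So the stationary probability of state 4 is 0.3099.

0.3099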